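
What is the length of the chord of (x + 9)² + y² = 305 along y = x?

23√2

Centre (−9, 0), r² = 305. Perpendicular distance d from centre to line = |−9| / √2 = 9/√2.
Chord = 2√(r² − d²) = 2·√(529/2) = 23√2.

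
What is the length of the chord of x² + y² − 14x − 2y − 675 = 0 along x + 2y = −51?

2√5

Centre (7, 1), r² = 725. Perpendicular distance d from centre to line = |60| / √5 = 60/√5.
Half the chord is √(r² − d²) = √(5), so the full chord is 2√5.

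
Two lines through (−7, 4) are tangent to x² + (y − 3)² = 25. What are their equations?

3x − 4y = −37 and 4x + 3y = −16

Let a tangent through (−7, 4) have slope m. Its distance from (0, 3) must equal 5:
(7m − (−1))² = 25(m² + 1)
12m² + 7m − 12 = 0, so m = 3/4 or m = −4/3.
With m = 3/4: 3x − 4y = −37. With m = −4/3: 4x + 3y = −16.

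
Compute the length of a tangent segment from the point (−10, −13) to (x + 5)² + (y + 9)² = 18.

√23

Centre (−5, −9), r² = 18. |PO|² = (−5)² + (−4)² = 41.
By the tangent–radius right angle, tangent length = √(|PO|² − r²) = √23.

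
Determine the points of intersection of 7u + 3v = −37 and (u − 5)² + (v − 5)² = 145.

Express v = (−37 − 7u)/3 and substitute into the circle:
58u² + 638u + 1624 = 0  ⟹  u² + 11u + 28 = 0
u = −4 or u = −7, giving (−4, −3) and (−7, 4).

(−7, 4) and (−4, −3)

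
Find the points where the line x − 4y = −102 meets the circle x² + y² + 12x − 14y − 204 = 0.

(−14, 22) and (−6, 24)

Substitute y = (102 + x)/4:
17x² + 340x + 1428 = 0  ⟹  x² + 20x + 84 = 0
x = −6 or x = −14, giving (−6, 24) and (−14, 22).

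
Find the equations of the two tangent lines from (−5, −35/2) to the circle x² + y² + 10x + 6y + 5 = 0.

5x − 2y = 10 and 5x + 2y = −60

A line y − (−35/2) = m(x − (−5)) is tangent when its distance from (−5, −3) is √29:
[m·(0) − (29/2)]² = 29(m² + 1)
4m² − 25 = 0, so m = 5/2 or m = −5/2.
Through (−5, −35/2) these give 5x − 2y = 10 and 5x + 2y = −60.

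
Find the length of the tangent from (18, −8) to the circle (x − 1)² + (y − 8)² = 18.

√527

With centre O = (1, 8), |OP|² = 545 and r² = 18.
By the tangent–radius right angle, tangent length = √(|PO|² − r²) = √527.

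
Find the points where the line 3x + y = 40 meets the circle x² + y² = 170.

(11, 7) and (13, 1)

Substitute y = −3x + 40:
10x² − 240x + 1430 = 0  ⟹  x² − 24x + 143 = 0
x = 13 or x = 11, giving (13, 1) and (11, 7).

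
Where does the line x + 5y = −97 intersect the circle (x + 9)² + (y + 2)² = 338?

(−22, −15) and (−2, −19)

Substitute y = (−97 − x)/5:
26x² + 624x + 1144 = 0  ⟹  x² + 24x + 44 = 0
x = −2 or x = −22, giving (−2, −19) and (−22, −15).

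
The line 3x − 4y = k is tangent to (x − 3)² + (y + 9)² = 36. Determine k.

Tangency holds when the distance from the centre (3, −9) to the line equals the radius 6:
|3·3 − 4·(−9) − k| / √25 = 6
|k − (45)| = 6·5, so k = 75 or k = 15.

k = 15 or k = 75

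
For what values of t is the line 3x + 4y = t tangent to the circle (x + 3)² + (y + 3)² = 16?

t = −41 or t = −1

The line touches the circle iff its distance from (−3, −3) is 4:
|3·(−3) + 4·(−3) − t| / √25 = 4
|t − (−21)| = 4·5, so t = −1 or t = −41.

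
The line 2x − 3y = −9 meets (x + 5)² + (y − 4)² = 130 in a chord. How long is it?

6√13

Centre (−5, 4), r² = 130. Perpendicular distance d from centre to line = |−13| / √13 = 13/√13.
Half the chord is √(r² − d²) = √(117), so the full chord is 6√13.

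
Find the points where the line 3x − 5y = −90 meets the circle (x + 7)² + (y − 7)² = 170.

Substitute y = (90 + 3x)/5:
34x² + 680x = 0  ⟹  x² + 20x = 0
x = 0 or x = −20, giving (0, 18) and (−20, 6).

(−20, 6) and (0, 18)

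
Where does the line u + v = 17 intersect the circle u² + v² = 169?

Express v = −u + 17 and substitute into the circle:
2u² − 34u + 120 = 0  ⟹  u² − 17u + 60 = 0
u = 12 or u = 5, giving (12, 5) and (5, 12).

(5, 12) and (12, 5)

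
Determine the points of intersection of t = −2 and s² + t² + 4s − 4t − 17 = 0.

From the line, t = −2. Substituting:
s² + 4s − 5 = 0
s = 1 or s = −5, giving (1, −2) and (−5, −2).

(−5, −2) and (1, −2)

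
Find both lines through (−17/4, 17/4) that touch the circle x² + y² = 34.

5x − 3y = −34 and 3x − 5y = −34

Write the tangent as mx − y + (17/4 − m·(−17/4)) = 0 and set its distance from the centre to √34:
[m·(17/4) − (−17/4)]² = 34(m² + 1)
15m² − 34m + 15 = 0, so m = 5/3 or m = 3/5.
With m = 5/3: 5x − 3y = −34. With m = 3/5: 3x − 5y = −34.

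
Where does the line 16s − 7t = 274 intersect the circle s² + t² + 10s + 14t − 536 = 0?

Substitute t = (−274 + 16s)/7:
305s² − 6710s + 21960 = 0  ⟹  s² − 22s + 72 = 0
s = 18 or s = 4, giving (18, 2) and (4, −30).

(4, −30) and (18, 2)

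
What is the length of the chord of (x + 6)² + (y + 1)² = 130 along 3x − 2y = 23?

The distance from (−6, −1) to the line is 39/√13, and r² = 130.
Half the chord is √(r² − d²) = √(13), so the full chord is 2√13.

2√13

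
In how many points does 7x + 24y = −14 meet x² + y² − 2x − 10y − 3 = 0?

d² = (7·1 + 24·5 − (−14))²/625 = 19881/625; r² = 29.
Since d² > r², the line lies outside the circle.

0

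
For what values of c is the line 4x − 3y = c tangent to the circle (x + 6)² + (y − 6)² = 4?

For a tangent, require d(centre, line) = r = 2.
|4·(−6) − 3·6 − c| / √25 = 2
|c − (−42)| = 2·5, so c = −32 or c = −52.

c = −52 or c = −32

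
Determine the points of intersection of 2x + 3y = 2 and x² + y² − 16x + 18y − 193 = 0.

(−5, 4) and (25, −16)

Express y = (2 − 2x)/3 and substitute into the circle:
13x² − 260x − 1625 = 0  ⟹  x² − 20x − 125 = 0
x = 25 or x = −5, giving (25, −16) and (−5, 4).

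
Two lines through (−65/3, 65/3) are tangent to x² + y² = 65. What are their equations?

4x + 7y = 65 and 7x + 4y = −65

Write the tangent as mx − y + (65/3 − m·(−65/3)) = 0 and set its distance from the centre to √65:
(65/3m − (−65/3))² = 65(m² + 1)
28m² + 65m + 28 = 0, so m = −4/7 or m = −7/4.
With m = −4/7: 4x + 7y = 65. With m = −7/4: 7x + 4y = −65.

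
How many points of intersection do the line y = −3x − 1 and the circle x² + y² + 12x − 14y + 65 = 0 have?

Substituting the line into the circle gives 10x² + 60x + 80 = 0.
Δ = 3600 − 3200 = 400.
Two real roots: the line is a secant.

2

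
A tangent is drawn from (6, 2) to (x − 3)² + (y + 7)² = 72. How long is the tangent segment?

3√2

The centre is (3, −7) and r = 6√2. The square of the distance from P to the centre is 9 + 81 = 90.
Power of the point: PT² = |PO|² − r² = 18, so PT = 3√2.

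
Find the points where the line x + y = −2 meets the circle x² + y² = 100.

Substitute y = −x − 2:
2x² + 4x − 96 = 0  ⟹  x² + 2x − 48 = 0
x = 6 or x = −8, giving (6, −8) and (−8, 6).

(−8, 6) and (6, −8)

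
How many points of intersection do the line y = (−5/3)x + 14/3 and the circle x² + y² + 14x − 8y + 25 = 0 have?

0

d² = (5·(−7) + 3·4 − (14))²/34 = 1369/34; r² = 40.
Since d² > r², the line lies outside the circle.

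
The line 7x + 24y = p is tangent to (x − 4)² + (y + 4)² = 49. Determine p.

For a tangent, require d(centre, line) = r = 7.
|7·4 + 24·(−4) − p| / √625 = 7
|p − (−68)| = 7·25, so p = 107 or p = −243.

p = −243 or p = 107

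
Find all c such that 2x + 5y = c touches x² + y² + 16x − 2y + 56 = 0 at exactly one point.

For a tangent, require d(centre, line) = r = 3.
|2·(−8) + 5·1 − c| / √29 = 3
|c − (−11)| = 3√29.

c = −11 ± 3√29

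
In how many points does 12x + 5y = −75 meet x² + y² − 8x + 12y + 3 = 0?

0

Substituting the line into the circle gives 169x² + 880x + 1200 = 0.
Δ = 774400 − 811200 = −36800.
No real roots: the line does not meet the circle.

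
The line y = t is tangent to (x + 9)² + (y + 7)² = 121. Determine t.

Tangency holds when the distance from the centre (−9, −7) to the line equals the radius 11:
|0·(−9) + 1·(−7) − t| / √1 = 11
|t − (−7)| = 11, so t = 4 or t = −18.

t = −18 or t = 4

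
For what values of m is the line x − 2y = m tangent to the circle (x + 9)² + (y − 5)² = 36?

m = −19 ± 6√5

Tangency holds when the distance from the centre (−9, 5) to the line equals the radius 6:
|1·(−9) − 2·5 − m| / √5 = 6
|m − (−19)| = 6√5.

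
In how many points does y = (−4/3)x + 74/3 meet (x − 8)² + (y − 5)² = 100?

Substituting the line into the circle gives 25x² − 616x + 3157 = 0.
Δ = 379456 − 315700 = 63756.
Two real roots: the line is a secant.

2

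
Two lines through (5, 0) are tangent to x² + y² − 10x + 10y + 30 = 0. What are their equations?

x + 2y = 5 and x − 2y = 5

Write the tangent as mx − y + (0 − m·(5)) = 0 and set its distance from the centre to 2√5:
(0m − (−5))² = 20(m² + 1)
4m² − 1 = 0, so m = −1/2 or m = 1/2.
Through (5, 0) these give x + 2y = 5 and x − 2y = 5.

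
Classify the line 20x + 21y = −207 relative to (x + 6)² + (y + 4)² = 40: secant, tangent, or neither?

secant

d² = (20·(−6) + 21·(−4) − (−207))²/841 = 9/841; r² = 40.
Since d² < r², the line cuts the circle twice.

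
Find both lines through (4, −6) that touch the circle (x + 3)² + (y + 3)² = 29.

Let a tangent through (4, −6) have slope m. Its distance from (−3, −3) must equal √29:
[m·(−7) − (3)]² = 29(m² + 1)
10m² + 21m − 10 = 0, so m = −5/2 or m = 2/5.
Through (4, −6) these give 5x + 2y = 8 and 2x − 5y = 38.

5x + 2y = 8 and 2x − 5y = 38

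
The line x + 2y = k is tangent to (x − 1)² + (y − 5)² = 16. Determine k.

k = 11 ± 4√5

The line touches the circle iff its distance from (1, 5) is 4:
|1·1 + 2·5 − k| / √5 = 4
|k − (11)| = 4√5.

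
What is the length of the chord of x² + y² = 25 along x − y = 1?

7√2

Substitute y = x − 1:
2x² − 2x − 24 = 0  ⟹  x² − x − 12 = 0
x = 4 or x = −3, giving (4, 3) and (−3, −4).
Chord length = distance between (4, 3) and (−3, −4) = √98 = 7√2.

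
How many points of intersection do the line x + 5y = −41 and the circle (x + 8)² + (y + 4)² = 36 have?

Substituting the line into the circle gives 26x² + 442x + 1141 = 0.
Δ = 195364 − 118664 = 76700.
Two real roots: the line is a secant.

2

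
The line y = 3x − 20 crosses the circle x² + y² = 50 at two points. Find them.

(5, −5) and (7, 1)

Express y = 3x − 20 and substitute into the circle:
10x² − 120x + 350 = 0  ⟹  x² − 12x + 35 = 0
x = 7 or x = 5, giving (7, 1) and (5, −5).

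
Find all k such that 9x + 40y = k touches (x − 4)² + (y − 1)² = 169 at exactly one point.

Tangency holds when the distance from the centre (4, 1) to the line equals the radius 13:
|9·4 + 40·1 − k| / √1681 = 13
|k − (76)| = 13·41, so k = 609 or k = −457.

k = −457 or k = 609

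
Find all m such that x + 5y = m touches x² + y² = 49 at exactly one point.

m = ±7√26

The line touches the circle iff its distance from (0, 0) is 7:
|1·0 + 5·0 − m| / √26 = 7
|m| = 7√26.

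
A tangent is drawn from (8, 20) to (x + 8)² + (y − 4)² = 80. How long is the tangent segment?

With centre O = (−8, 4), |OP|² = 512 and r² = 80.
The tangent meets the radius at right angles, so tangent² = |PO|² − r² = 512 − 80 = 432.

12√3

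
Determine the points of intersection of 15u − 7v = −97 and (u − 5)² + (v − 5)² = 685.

From the line, v = (97 + 15u)/7. Substituting:
274u² + 1370u − 28496 = 0  ⟹  u² + 5u − 104 = 0
u = 8 or u = −13, giving (8, 31) and (−13, −14).

(−13, −14) and (8, 31)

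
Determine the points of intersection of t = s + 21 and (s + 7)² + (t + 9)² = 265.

Substitute t = s + 21:
2s² + 74s + 684 = 0  ⟹  s² + 37s + 342 = 0
s = −18 or s = −19, giving (−18, 3) and (−19, 2).

(−19, 2) and (−18, 3)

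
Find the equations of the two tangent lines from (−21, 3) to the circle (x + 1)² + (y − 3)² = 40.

x − 3y = −30 and x + 3y = −12

Let a tangent through (−21, 3) have slope m. Its distance from (−1, 3) must equal 2√10:
[m·(20) − (0)]² = 40(m² + 1)
9m² − 1 = 0, so m = 1/3 or m = −1/3.
With m = 1/3: x − 3y = −30. With m = −1/3: x + 3y = −12.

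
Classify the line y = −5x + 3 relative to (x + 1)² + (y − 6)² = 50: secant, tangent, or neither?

Substituting the line into the circle gives 26x² + 32x − 40 = 0.
Discriminant = (32)² − 4·26·(−40) = 5184 > 0.
Two real roots: the line is a secant.

secant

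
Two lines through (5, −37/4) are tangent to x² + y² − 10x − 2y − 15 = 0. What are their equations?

5x + 4y = −12 and 5x − 4y = 62

Let a tangent through (5, −37/4) have slope m. Its distance from (5, 1) must equal √41:
[m·(0) − (41/4)]² = 41(m² + 1)
16m² − 25 = 0, so m = −5/4 or m = 5/4.
With m = −5/4: 5x + 4y = −12. With m = 5/4: 5x − 4y = 62.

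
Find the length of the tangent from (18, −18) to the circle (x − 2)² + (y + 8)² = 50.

3√34

The centre is (2, −8) and r = 5√2. The square of the distance from P to the centre is 256 + 100 = 356.
The tangent meets the radius at right angles, so tangent² = |PO|² − r² = 356 − 50 = 306.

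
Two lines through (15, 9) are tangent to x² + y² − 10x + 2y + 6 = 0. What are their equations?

Let a tangent through (15, 9) have slope m. Its distance from (5, −1) must equal 2√5:
[m·(−10) − (−10)]² = 20(m² + 1)
2m² − 5m + 2 = 0, so m = 2 or m = 1/2.
Through (15, 9) these give 2x − y = 21 and x − 2y = −3.

2x − y = 21 and x − 2y = −3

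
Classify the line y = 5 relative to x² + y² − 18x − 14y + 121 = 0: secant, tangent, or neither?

secant

Substituting the line into the circle gives x² − 18x + 76 = 0.
Discriminant = (−18)² − 4·1·(76) = 20 > 0.
Two real roots: the line is a secant.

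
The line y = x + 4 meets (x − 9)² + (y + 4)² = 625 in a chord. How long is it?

The distance from (9, −4) to the line is 17/√2, and r² = 625.
Half the chord is √(r² − d²) = √(961/2), so the full chord is 31√2.

31√2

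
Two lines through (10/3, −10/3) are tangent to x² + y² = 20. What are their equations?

A line y − (−10/3) = m(x − (10/3)) is tangent when its distance from (0, 0) is 2√5:
(−10/3m − (10/3))² = 20(m² + 1)
2m² − 5m + 2 = 0, so m = 2 or m = 1/2.
Through (10/3, −10/3) these give 2x − y = 10 and x − 2y = 10.

2x − y = 10 and x − 2y = 10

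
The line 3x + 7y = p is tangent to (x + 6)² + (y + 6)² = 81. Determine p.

p = −60 ± 9√58

For a tangent, require d(centre, line) = r = 9.
|3·(−6) + 7·(−6) − p| / √58 = 9
|p − (−60)| = 9√58.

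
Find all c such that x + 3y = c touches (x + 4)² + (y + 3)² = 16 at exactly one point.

Tangency holds when the distance from the centre (−4, −3) to the line equals the radius 4:
|1·(−4) + 3·(−3) − c| / √10 = 4
|c − (−13)| = 4√10.

c = −13 ± 4√10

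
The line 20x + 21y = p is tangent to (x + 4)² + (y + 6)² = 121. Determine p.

The line touches the circle iff its distance from (−4, −6) is 11:
|20·(−4) + 21·(−6) − p| / √841 = 11
|p − (−206)| = 11·29, so p = 113 or p = −525.

p = −525 or p = 113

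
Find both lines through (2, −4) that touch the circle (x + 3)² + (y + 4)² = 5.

x + 2y = −6 and x − 2y = 10

Let a tangent through (2, −4) have slope m. Its distance from (−3, −4) must equal √5:
(−5m − (0))² = 5(m² + 1)
4m² − 1 = 0, so m = −1/2 or m = 1/2.
With m = −1/2: x + 2y = −6. With m = 1/2: x − 2y = 10.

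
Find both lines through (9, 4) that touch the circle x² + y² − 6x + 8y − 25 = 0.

7x + y = 67 and x − 7y = −19

Let a tangent through (9, 4) have slope m. Its distance from (3, −4) must equal 5√2:
(−6m − (−8))² = 50(m² + 1)
7m² + 48m − 7 = 0, so m = −7 or m = 1/7.
With m = −7: 7x + y = 67. With m = 1/7: x − 7y = −19.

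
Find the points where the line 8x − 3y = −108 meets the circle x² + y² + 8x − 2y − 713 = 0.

Express y = (108 + 8x)/3 and substitute into the circle:
73x² + 1752x + 4599 = 0  ⟹  x² + 24x + 63 = 0
x = −3 or x = −21, giving (−3, 28) and (−21, −20).

(−21, −20) and (−3, 28)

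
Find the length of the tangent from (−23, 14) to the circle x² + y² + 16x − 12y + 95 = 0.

2√71

The centre is (−8, 6) and r = √5. The square of the distance from P to the centre is 225 + 64 = 289.
The tangent meets the radius at right angles, so tangent² = |PO|² − r² = 289 − 5 = 284.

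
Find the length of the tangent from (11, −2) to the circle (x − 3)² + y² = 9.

With centre O = (3, 0), |OP|² = 68 and r² = 9.
Power of the point: PT² = |PO|² − r² = 59, so PT = √59.

√59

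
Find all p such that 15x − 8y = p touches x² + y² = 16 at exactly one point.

Tangency holds when the distance from the centre (0, 0) to the line equals the radius 4:
|15·0 − 8·0 − p| / √289 = 4
|p| = 4·17, so p = 68 or p = −68.

p = −68 or p = 68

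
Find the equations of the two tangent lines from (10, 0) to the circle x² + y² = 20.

Let a tangent through (10, 0) have slope m. Its distance from (0, 0) must equal 2√5:
[m·(−10) − (0)]² = 20(m² + 1)
4m² − 1 = 0, so m = 1/2 or m = −1/2.
Through (10, 0) these give x − 2y = 10 and x + 2y = 10.

x − 2y = 10 and x + 2y = 10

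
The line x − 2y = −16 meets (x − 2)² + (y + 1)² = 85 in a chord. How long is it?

2√5

From the line, y = (16 + x)/2. Substituting:
5x² + 20x = 0  ⟹  x² + 4x = 0
x = 0 or x = −4, giving (0, 8) and (−4, 6).
|(0, 8) − (−4, 6)| = √((4)² + (2)²) = 2√5.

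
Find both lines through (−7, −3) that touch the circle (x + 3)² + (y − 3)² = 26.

Let a tangent through (−7, −3) have slope m. Its distance from (−3, 3) must equal √26:
[m·(4) − (6)]² = 26(m² + 1)
5m² + 24m − 5 = 0, so m = −5 or m = 1/5.
With m = −5: 5x + y = −38. With m = 1/5: x − 5y = 8.

5x + y = −38 and x − 5y = 8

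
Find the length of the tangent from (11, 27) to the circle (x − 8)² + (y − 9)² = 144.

With centre O = (8, 9), |OP|² = 333 and r² = 144.
The tangent meets the radius at right angles, so tangent² = |PO|² − r² = 333 − 144 = 189.

3√21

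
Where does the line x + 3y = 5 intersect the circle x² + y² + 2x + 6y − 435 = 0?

(−19, 8) and (20, −5)

From the line, y = (5 − x)/3. Substituting:
10x² − 10x − 3800 = 0  ⟹  x² − x − 380 = 0
x = 20 or x = −19, giving (20, −5) and (−19, 8).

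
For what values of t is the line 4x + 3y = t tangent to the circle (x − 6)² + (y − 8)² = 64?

For a tangent, require d(centre, line) = r = 8.
|4·6 + 3·8 − t| / √25 = 8
|t − (48)| = 8·5, so t = 88 or t = 8.

t = 8 or t = 88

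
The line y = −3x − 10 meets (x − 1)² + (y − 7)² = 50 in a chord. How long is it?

2√10

Substitute y = −3x − 10:
10x² + 100x + 240 = 0  ⟹  x² + 10x + 24 = 0
x = −4 or x = −6, giving (−4, 2) and (−6, 8).
|(−4, 2) − (−6, 8)| = √((2)² + (−6)²) = 2√10.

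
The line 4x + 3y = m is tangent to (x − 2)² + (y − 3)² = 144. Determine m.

Tangency holds when the distance from the centre (2, 3) to the line equals the radius 12:
|4·2 + 3·3 − m| / √25 = 12
|m − (17)| = 12·5, so m = 77 or m = −43.

m = −43 or m = 77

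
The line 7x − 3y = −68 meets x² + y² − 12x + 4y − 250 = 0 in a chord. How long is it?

2√58

The distance from (6, −2) to the line is 116/√58, and r² = 290.
Half the chord is √(r² − d²) = √(58), so the full chord is 2√58.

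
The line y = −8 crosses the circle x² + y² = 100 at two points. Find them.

From the line, y = −8. Substituting:
x² − 36 = 0
x = 6 or x = −6, giving (6, −8) and (−6, −8).

(−6, −8) and (6, −8)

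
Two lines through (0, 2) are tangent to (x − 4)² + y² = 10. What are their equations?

Write the tangent as mx − y + (2 − m·(0)) = 0 and set its distance from the centre to √10:
[m·(4) − (−2)]² = 10(m² + 1)
3m² + 8m − 3 = 0, so m = 1/3 or m = −3.
Through (0, 2) these give x − 3y = −6 and 3x + y = 2.

x − 3y = −6 and 3x + y = 2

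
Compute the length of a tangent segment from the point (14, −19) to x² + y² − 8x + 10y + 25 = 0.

With centre O = (4, −5), |OP|² = 296 and r² = 16.
The tangent meets the radius at right angles, so tangent² = |PO|² − r² = 296 − 16 = 280.

2√70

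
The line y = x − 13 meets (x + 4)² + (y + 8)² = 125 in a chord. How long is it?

13√2

Centre (−4, −8), r² = 125. Perpendicular distance d from centre to line = |−9| / √2 = 9/√2.
Chord = 2√(r² − d²) = 2·√(169/2) = 13√2.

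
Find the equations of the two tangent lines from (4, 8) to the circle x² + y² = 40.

A line y − (8) = m(x − (4)) is tangent when its distance from (0, 0) is 2√10:
[m·(−4) − (−8)]² = 40(m² + 1)
3m² + 8m − 3 = 0, so m = −3 or m = 1/3.
With m = −3: 3x + y = 20. With m = 1/3: x − 3y = −20.

3x + y = 20 and x − 3y = −20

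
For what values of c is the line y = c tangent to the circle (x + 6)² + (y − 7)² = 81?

c = −2 or c = 16

The line touches the circle iff its distance from (−6, 7) is 9:
|0·(−6) + 1·7 − c| / √1 = 9
|c − (7)| = 9, so c = 16 or c = −2.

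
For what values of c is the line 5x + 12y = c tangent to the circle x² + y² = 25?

For a tangent, require d(centre, line) = r = 5.
|5·0 + 12·0 − c| / √169 = 5
|c| = 5·13, so c = 65 or c = −65.

c = −65 or c = 65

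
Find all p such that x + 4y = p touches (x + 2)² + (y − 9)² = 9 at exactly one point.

For a tangent, require d(centre, line) = r = 3.
|1·(−2) + 4·9 − p| / √17 = 3
|p − (34)| = 3√17.

p = 34 ± 3√17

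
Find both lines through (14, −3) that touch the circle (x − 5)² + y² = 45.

2x + y = 25 and x − 2y = 20

A line y − (−3) = m(x − (14)) is tangent when its distance from (5, 0) is 3√5:
(−9m − (3))² = 45(m² + 1)
2m² + 3m − 2 = 0, so m = −2 or m = 1/2.
With m = −2: 2x + y = 25. With m = 1/2: x − 2y = 20.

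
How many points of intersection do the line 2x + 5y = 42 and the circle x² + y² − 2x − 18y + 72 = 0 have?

Substituting the line into the circle gives 29x² − 38x − 216 = 0.
Δ = 1444 − (−25056) = 26500.
Two real roots: the line is a secant.

2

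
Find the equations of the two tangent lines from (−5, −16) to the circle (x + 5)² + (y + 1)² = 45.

Write the tangent as mx − y + (−16 − m·(−5)) = 0 and set its distance from the centre to 3√5:
(0m − (15))² = 45(m² + 1)
m² − 4 = 0, so m = −2 or m = 2.
With m = −2: 2x + y = −26. With m = 2: 2x − y = 6.

2x + y = −26 and 2x − y = 6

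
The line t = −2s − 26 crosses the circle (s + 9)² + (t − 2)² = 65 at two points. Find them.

From the line, t = −2s − 26. Substituting:
5s² + 130s + 800 = 0  ⟹  s² + 26s + 160 = 0
s = −10 or s = −16, giving (−10, −6) and (−16, 6).

(−16, 6) and (−10, −6)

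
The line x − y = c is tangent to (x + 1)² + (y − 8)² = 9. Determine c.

c = −9 ± 3√2

Tangency holds when the distance from the centre (−1, 8) to the line equals the radius 3:
|1·(−1) − 1·8 − c| / √2 = 3
|c − (−9)| = 3√2.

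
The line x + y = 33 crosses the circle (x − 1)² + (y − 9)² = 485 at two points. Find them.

(2, 31) and (23, 10)

Substitute y = −x + 33:
2x² − 50x + 92 = 0  ⟹  x² − 25x + 46 = 0
x = 23 or x = 2, giving (23, 10) and (2, 31).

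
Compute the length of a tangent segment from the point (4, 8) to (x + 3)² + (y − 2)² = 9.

Centre (−3, 2), r² = 9. |PO|² = (7)² + (6)² = 85.
The tangent meets the radius at right angles, so tangent² = |PO|² − r² = 85 − 9 = 76.

2√19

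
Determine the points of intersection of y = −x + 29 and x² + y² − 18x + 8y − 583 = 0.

From the line, y = −x + 29. Substituting:
2x² − 84x + 490 = 0  ⟹  x² − 42x + 245 = 0
x = 35 or x = 7, giving (35, −6) and (7, 22).

(7, 22) and (35, −6)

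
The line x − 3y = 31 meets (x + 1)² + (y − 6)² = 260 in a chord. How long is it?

2√10

From the line, y = (−31 + x)/3. Substituting:
10x² − 80x + 70 = 0  ⟹  x² − 8x + 7 = 0
x = 7 or x = 1, giving (7, −8) and (1, −10).
Chord length = distance between (7, −8) and (1, −10) = √40 = 2√10.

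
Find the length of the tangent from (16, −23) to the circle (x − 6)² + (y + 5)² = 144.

Centre (6, −5), r² = 144. |PO|² = (10)² + (−18)² = 424.
By the tangent–radius right angle, tangent length = √(|PO|² − r²) = √280 = 2√70.

2√70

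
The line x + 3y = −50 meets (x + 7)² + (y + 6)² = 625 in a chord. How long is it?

15√10

The distance from (−7, −6) to the line is 25/√10, and r² = 625.
Chord = 2√(r² − d²) = 2·√(1125/2) = 15√10.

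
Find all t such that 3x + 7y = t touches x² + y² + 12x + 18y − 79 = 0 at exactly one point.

The line touches the circle iff its distance from (−6, −9) is 14:
|3·(−6) + 7·(−9) − t| / √58 = 14
|t − (−81)| = 14√58.

t = −81 ± 14√58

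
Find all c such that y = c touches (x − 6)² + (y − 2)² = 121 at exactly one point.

c = −9 or c = 13

The line touches the circle iff its distance from (6, 2) is 11:
|0·6 + 1·2 − c| / √1 = 11
|c − (2)| = 11, so c = 13 or c = −9.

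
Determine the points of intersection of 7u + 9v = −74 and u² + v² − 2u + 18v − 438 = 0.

From the line, v = (−74 − 7u)/9. Substituting:
130u² − 260u − 41990 = 0  ⟹  u² − 2u − 323 = 0
u = 19 or u = −17, giving (19, −23) and (−17, 5).

(−17, 5) and (19, −23)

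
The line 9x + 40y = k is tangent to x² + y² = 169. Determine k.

For a tangent, require d(centre, line) = r = 13.
|9·0 + 40·0 − k| / √1681 = 13
|k| = 13·41, so k = 533 or k = −533.

k = −533 or k = 533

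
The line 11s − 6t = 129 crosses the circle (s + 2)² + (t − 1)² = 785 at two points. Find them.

Substitute t = (−129 + 11s)/6:
157s² − 2826s − 9891 = 0  ⟹  s² − 18s − 63 = 0
s = 21 or s = −3, giving (21, 17) and (−3, −27).

(−3, −27) and (21, 17)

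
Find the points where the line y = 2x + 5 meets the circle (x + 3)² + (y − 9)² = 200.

From the line, y = 2x + 5. Substituting:
5x² − 10x − 175 = 0  ⟹  x² − 2x − 35 = 0
x = 7 or x = −5, giving (7, 19) and (−5, −5).

(−5, −5) and (7, 19)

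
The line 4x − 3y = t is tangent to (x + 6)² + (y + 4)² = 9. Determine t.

The line touches the circle iff its distance from (−6, −4) is 3:
|4·(−6) − 3·(−4) − t| / √25 = 3
|t − (−12)| = 3·5, so t = 3 or t = −27.

t = −27 or t = 3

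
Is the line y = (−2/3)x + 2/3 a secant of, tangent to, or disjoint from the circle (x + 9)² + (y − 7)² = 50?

Centre (−9, 7), r² = 50. Distance² from centre to line = (1)²/13 = 1/13.
Since d² < r², the line cuts the circle twice.

secant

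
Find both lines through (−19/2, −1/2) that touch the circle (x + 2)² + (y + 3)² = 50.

Let a tangent through (−19/2, −1/2) have slope m. Its distance from (−2, −3) must equal 5√2:
(15/2m − (−5/2))² = 50(m² + 1)
m² + 6m − 7 = 0, so m = 1 or m = −7.
With m = 1: x − y = −9. With m = −7: 7x + y = −67.

x − y = −9 and 7x + y = −67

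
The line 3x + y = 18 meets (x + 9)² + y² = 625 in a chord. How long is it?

13√10

From the line, y = −3x + 18. Substituting:
10x² − 90x − 220 = 0  ⟹  x² − 9x − 22 = 0
x = 11 or x = −2, giving (11, −15) and (−2, 24).
Chord length = distance between (11, −15) and (−2, 24) = √1690 = 13√10.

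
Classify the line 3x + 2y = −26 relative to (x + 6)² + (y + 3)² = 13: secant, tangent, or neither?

secant

Centre (−6, −3), r² = 13. Distance² from centre to line = (2)²/13 = 4/13.
Since d² < r², the line cuts the circle twice.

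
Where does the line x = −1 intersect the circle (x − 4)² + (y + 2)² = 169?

The line gives x = −1. Substituting into the circle:
y² + 4y − 140 = 0
y = 10 or y = −14, giving (−1, 10) and (−1, −14).

(−1, −14) and (−1, 10)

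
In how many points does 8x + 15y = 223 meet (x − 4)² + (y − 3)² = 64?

Centre (4, 3), r² = 64. Distance² from centre to line = (−146)²/289 = 21316/289.
Since d² > r², the line lies outside the circle.

0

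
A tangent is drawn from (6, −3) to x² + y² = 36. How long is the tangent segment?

3

The centre is (0, 0) and r = 6. The square of the distance from P to the centre is 36 + 9 = 45.
The tangent meets the radius at right angles, so tangent² = |PO|² − r² = 45 − 36 = 9.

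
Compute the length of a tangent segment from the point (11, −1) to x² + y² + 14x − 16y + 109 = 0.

Centre (−7, 8), r² = 4. |PO|² = (18)² + (−9)² = 405.
Power of the point: PT² = |PO|² − r² = 401, so PT = √401.

√401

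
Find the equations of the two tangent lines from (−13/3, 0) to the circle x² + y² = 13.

Let a tangent through (−13/3, 0) have slope m. Its distance from (0, 0) must equal √13:
[m·(13/3) − (0)]² = 13(m² + 1)
4m² − 9 = 0, so m = −3/2 or m = 3/2.
With m = −3/2: 3x + 2y = −13. With m = 3/2: 3x − 2y = −13.

3x + 2y = −13 and 3x − 2y = −13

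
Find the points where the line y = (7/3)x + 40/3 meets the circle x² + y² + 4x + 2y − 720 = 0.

(−16, −24) and (5, 25)

Express y = (40 + 7x)/3 and substitute into the circle:
58x² + 638x − 4640 = 0  ⟹  x² + 11x − 80 = 0
x = 5 or x = −16, giving (5, 25) and (−16, −24).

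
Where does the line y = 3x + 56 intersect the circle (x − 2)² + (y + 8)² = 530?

(−21, −7) and (−17, 5)

Express y = 3x + 56 and substitute into the circle:
10x² + 380x + 3570 = 0  ⟹  x² + 38x + 357 = 0
x = −17 or x = −21, giving (−17, 5) and (−21, −7).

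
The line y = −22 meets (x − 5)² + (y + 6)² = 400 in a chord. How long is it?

24

Express y = −22 and substitute into the circle:
x² − 10x − 119 = 0
x = 17 or x = −7, giving (17, −22) and (−7, −22).
|(17, −22) − (−7, −22)| = √((24)² + (0)²) = 24.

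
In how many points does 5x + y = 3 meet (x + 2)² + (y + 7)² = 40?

2

Substituting the line into the circle gives 26x² − 96x + 64 = 0.
Δ = 9216 − 6656 = 2560.
Two real roots: the line is a secant.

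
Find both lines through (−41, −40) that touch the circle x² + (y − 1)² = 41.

A line y − (−40) = m(x − (−41)) is tangent when its distance from (0, 1) is √41:
[m·(41) − (41)]² = 41(m² + 1)
20m² − 41m + 20 = 0, so m = 5/4 or m = 4/5.
Through (−41, −40) these give 5x − 4y = −45 and 4x − 5y = 36.

5x − 4y = −45 and 4x − 5y = 36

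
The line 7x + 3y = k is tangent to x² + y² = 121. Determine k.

k = ±11√58

The line touches the circle iff its distance from (0, 0) is 11:
|7·0 + 3·0 − k| / √58 = 11
|k| = 11√58.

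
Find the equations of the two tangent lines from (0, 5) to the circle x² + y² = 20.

Write the tangent as mx − y + (5 − m·(0)) = 0 and set its distance from the centre to 2√5:
(0m − (−5))² = 20(m² + 1)
4m² − 1 = 0, so m = 1/2 or m = −1/2.
Through (0, 5) these give x − 2y = −10 and x + 2y = 10.

x − 2y = −10 and x + 2y = 10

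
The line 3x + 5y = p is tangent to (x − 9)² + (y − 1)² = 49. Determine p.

Tangency holds when the distance from the centre (9, 1) to the line equals the radius 7:
|3·9 + 5·1 − p| / √34 = 7
|p − (32)| = 7√34.

p = 32 ± 7√34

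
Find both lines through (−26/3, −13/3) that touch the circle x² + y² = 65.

4x + 7y = −65 and 8x − y = −65

A line y − (−13/3) = m(x − (−26/3)) is tangent when its distance from (0, 0) is √65:
(26/3m − (13/3))² = 65(m² + 1)
7m² − 52m − 32 = 0, so m = −4/7 or m = 8.
Through (−26/3, −13/3) these give 4x + 7y = −65 and 8x − y = −65.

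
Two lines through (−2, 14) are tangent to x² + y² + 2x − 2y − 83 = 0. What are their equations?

6x + 7y = 86 and 7x − 6y = −98

Write the tangent as mx − y + (14 − m·(−2)) = 0 and set its distance from the centre to √85:
[m·(1) − (−13)]² = 85(m² + 1)
42m² − 13m − 42 = 0, so m = −6/7 or m = 7/6.
Through (−2, 14) these give 6x + 7y = 86 and 7x − 6y = −98.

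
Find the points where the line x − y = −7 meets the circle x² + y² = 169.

Substitute y = x + 7:
2x² + 14x − 120 = 0  ⟹  x² + 7x − 60 = 0
x = 5 or x = −12, giving (5, 12) and (−12, −5).

(−12, −5) and (5, 12)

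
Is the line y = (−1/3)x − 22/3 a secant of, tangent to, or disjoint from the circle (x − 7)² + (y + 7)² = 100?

secant

Substituting the line into the circle gives 10x² − 124x − 458 = 0.
Discriminant = (−124)² − 4·10·(−458) = 33696 > 0.
Two real roots: the line is a secant.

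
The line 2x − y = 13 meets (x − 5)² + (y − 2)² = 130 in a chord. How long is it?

The distance from (5, 2) to the line is 5/√5, and r² = 130.
Half the chord is √(r² − d²) = √(125), so the full chord is 10√5.

10√5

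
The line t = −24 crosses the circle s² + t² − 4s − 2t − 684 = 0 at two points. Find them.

Substitute t = −24:
s² − 4s − 60 = 0
s = 10 or s = −6, giving (10, −24) and (−6, −24).

(−6, −24) and (10, −24)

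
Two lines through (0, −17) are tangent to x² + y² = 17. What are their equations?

4x − y = 17 and 4x + y = −17

Let a tangent through (0, −17) have slope m. Its distance from (0, 0) must equal √17:
(0m − (17))² = 17(m² + 1)
m² − 16 = 0, so m = 4 or m = −4.
With m = 4: 4x − y = 17. With m = −4: 4x + y = −17.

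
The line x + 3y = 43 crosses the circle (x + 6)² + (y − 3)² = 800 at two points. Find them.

Substitute y = (43 − x)/3:
10x² + 40x − 5720 = 0  ⟹  x² + 4x − 572 = 0
x = 22 or x = −26, giving (22, 7) and (−26, 23).

(−26, 23) and (22, 7)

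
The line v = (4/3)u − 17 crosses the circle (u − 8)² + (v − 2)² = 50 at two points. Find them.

(9, −5) and (15, 3)

From the line, v = (−51 + 4u)/3. Substituting:
25u² − 600u + 3375 = 0  ⟹  u² − 24u + 135 = 0
u = 15 or u = 9, giving (15, 3) and (9, −5).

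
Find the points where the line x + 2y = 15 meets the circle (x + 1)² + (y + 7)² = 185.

From the line, y = (15 − x)/2. Substituting:
5x² − 50x + 105 = 0  ⟹  x² − 10x + 21 = 0
x = 7 or x = 3, giving (7, 4) and (3, 6).

(3, 6) and (7, 4)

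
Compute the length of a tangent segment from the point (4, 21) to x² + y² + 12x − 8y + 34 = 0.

√371

The centre is (−6, 4) and r = 3√2. The square of the distance from P to the centre is 100 + 289 = 389.
By the tangent–radius right angle, tangent length = √(|PO|² − r²) = √371.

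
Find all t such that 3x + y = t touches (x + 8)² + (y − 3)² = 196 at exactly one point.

t = −21 ± 14√10

For a tangent, require d(centre, line) = r = 14.
|3·(−8) + 1·3 − t| / √10 = 14
|t − (−21)| = 14√10.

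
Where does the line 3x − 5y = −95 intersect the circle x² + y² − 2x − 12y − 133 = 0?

(−10, 13) and (0, 19)

Substitute y = (95 + 3x)/5:
34x² + 340x = 0  ⟹  x² + 10x = 0
x = 0 or x = −10, giving (0, 19) and (−10, 13).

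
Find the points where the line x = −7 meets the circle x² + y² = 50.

(−7, −1) and (−7, 1)

The line gives x = −7. Substituting into the circle:
y² − 1 = 0
y = 1 or y = −1, giving (−7, 1) and (−7, −1).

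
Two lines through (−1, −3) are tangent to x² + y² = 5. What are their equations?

2x + y = −5 and x − 2y = 5

Let a tangent through (−1, −3) have slope m. Its distance from (0, 0) must equal √5:
(1m − (3))² = 5(m² + 1)
2m² + 3m − 2 = 0, so m = −2 or m = 1/2.
With m = −2: 2x + y = −5. With m = 1/2: x − 2y = 5.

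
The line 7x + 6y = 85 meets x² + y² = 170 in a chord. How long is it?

2√85

Express y = (85 − 7x)/6 and substitute into the circle:
85x² − 1190x + 1105 = 0  ⟹  x² − 14x + 13 = 0
x = 13 or x = 1, giving (13, −1) and (1, 13).
|(13, −1) − (1, 13)| = √((12)² + (−14)²) = 2√85.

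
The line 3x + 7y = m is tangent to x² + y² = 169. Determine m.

m = ±13√58

For a tangent, require d(centre, line) = r = 13.
|3·0 + 7·0 − m| / √58 = 13
|m| = 13√58.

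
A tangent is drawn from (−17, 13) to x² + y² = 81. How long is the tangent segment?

√377

The centre is (0, 0) and r = 9. The square of the distance from P to the centre is 289 + 169 = 458.
Power of the point: PT² = |PO|² − r² = 377, so PT = √377.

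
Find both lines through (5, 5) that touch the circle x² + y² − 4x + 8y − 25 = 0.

2x + y = 15 and x − 2y = −5

Write the tangent as mx − y + (5 − m·(5)) = 0 and set its distance from the centre to 3√5:
(−3m − (−9))² = 45(m² + 1)
2m² + 3m − 2 = 0, so m = −2 or m = 1/2.
Through (5, 5) these give 2x + y = 15 and x − 2y = −5.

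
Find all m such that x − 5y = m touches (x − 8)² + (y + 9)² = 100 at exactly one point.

The line touches the circle iff its distance from (8, −9) is 10:
|1·8 − 5·(−9) − m| / √26 = 10
|m − (53)| = 10√26.

m = 53 ± 10√26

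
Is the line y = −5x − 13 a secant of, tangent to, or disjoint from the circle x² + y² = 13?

Substituting the line into the circle gives 26x² + 130x + 156 = 0.
Δ = 16900 − 16224 = 676.
Two real roots: the line is a secant.

secant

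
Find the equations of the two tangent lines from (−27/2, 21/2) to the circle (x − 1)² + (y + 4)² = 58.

A line y − (21/2) = m(x − (−27/2)) is tangent when its distance from (1, −4) is √58:
(29/2m − (−29/2))² = 58(m² + 1)
21m² + 58m + 21 = 0, so m = −3/7 or m = −7/3.
With m = −3/7: 3x + 7y = 33. With m = −7/3: 7x + 3y = −63.

3x + 7y = 33 and 7x + 3y = −63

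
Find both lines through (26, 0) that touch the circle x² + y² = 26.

Write the tangent as mx − y + (0 − m·(26)) = 0 and set its distance from the centre to √26:
(−26m − (0))² = 26(m² + 1)
25m² − 1 = 0, so m = 1/5 or m = −1/5.
With m = 1/5: x − 5y = 26. With m = −1/5: x + 5y = 26.

x − 5y = 26 and x + 5y = 26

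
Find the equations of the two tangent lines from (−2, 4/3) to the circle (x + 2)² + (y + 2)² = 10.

x + 3y = 2 and x − 3y = −6

Let a tangent through (−2, 4/3) have slope m. Its distance from (−2, −2) must equal √10:
[m·(0) − (−10/3)]² = 10(m² + 1)
9m² − 1 = 0, so m = −1/3 or m = 1/3.
With m = −1/3: x + 3y = 2. With m = 1/3: x − 3y = −6.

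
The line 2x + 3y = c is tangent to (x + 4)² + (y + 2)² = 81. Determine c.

c = −14 ± 9√13

For a tangent, require d(centre, line) = r = 9.
|2·(−4) + 3·(−2) − c| / √13 = 9
|c − (−14)| = 9√13.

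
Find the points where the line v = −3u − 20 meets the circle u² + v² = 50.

(−7, 1) and (−5, −5)

Express v = −3u − 20 and substitute into the circle:
10u² + 120u + 350 = 0  ⟹  u² + 12u + 35 = 0
u = −5 or u = −7, giving (−5, −5) and (−7, 1).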